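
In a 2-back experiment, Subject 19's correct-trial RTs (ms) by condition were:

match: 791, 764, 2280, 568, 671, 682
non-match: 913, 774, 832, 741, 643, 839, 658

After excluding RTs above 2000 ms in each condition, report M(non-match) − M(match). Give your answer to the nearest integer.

76 ms

match: exclude 2280
M(match) = 3476/5 = 695.200
M(non-match) = 5400/7 = 771.429
Difference = 771.429 − 695.200 = 76.229 ms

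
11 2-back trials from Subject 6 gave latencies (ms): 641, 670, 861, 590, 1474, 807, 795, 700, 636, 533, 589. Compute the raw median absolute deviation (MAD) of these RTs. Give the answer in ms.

Sorted: 533, 589, 590, 636, 641, 670, 700, 795, 807, 861, 1474 → median = 670
|x − 670|: 29, 0, 191, 80, 804, 137, 125, 30, 34, 137, 81
Sorted deviations: 0, 29, 30, 34, 80, 81, 125, 137, 137, 191, 804 → MAD = 81

81 ms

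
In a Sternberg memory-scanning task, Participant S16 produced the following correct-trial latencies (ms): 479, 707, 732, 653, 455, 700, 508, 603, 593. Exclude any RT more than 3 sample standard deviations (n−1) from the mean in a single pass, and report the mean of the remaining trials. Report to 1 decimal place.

603.3 ms

n = 9, ΣRT = 5430, M = 603.333
Σ(x−M)² = 85770.00; s = √(85770.00/8) = 103.543
Cutoffs: 603.333 ± 3·103.543 → [292.7, 914.0]
No RTs fall outside the cutoffs; all 9 retained. Mean = 5430/9 = 603.333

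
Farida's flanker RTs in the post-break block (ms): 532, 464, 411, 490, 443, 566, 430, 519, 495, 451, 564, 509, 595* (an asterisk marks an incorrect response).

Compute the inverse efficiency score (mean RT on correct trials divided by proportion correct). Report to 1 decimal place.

530.3 ms

Correct trials (n=12): 532, 464, 411, 490, 443, 566, 430, 519, 495, 451, 564, 509
Mean correct RT = 5874/12 = 489.5000 ms
Proportion correct = 12/13
IES = 489.5000 / (12/13) = 530.292 ms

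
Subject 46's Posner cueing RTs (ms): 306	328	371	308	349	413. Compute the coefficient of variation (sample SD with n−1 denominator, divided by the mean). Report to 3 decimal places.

n = 6, Σ = 2075, M = 345.8333
Σ(x−M)² = 8490.833; s = √(8490.833/5) = 41.2088
CV = 41.2088 / 345.8333 = 0.11916

0.119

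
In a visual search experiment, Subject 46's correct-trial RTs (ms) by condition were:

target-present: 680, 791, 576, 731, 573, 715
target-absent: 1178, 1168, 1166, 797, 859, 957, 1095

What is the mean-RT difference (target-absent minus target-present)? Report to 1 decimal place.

353.8 ms

M(target-present) = 4066/6 = 677.667
M(target-absent) = 7220/7 = 1031.429
Difference = 1031.429 − 677.667 = 353.762 ms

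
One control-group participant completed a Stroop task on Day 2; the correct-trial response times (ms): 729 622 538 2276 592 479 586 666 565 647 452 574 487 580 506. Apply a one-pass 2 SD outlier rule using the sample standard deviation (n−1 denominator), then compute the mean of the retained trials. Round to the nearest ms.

573 ms

n = 15, ΣRT = 10299, M = 686.600
Σ(x−M)² = 2784727.60; s = √(2784727.60/14) = 445.992
Cutoffs: 686.600 ± 2·445.992 → [-205.4, 1578.6]
Outside: 2276 → excluded.
Retained (n=14): Σ = 8023, mean = 8023/14 = 573.071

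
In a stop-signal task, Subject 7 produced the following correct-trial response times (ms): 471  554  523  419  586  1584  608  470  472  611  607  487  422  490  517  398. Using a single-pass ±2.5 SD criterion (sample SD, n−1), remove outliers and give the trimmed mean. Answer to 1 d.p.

n = 16, ΣRT = 9219, M = 576.188
Σ(x−M)² = 1154590.44; s = √(1154590.44/15) = 277.440
Cutoffs: 576.188 ± 2.5·277.440 → [-117.4, 1269.8]
Outside: 1584 → excluded.
Retained (n=15): Σ = 7635, mean = 7635/15 = 509.000

509.0 ms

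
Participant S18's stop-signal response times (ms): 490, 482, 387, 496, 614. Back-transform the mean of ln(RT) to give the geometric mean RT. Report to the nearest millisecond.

489 ms

ln(RT): 6.1944, 6.1779, 5.9584, 6.2066, 6.4200
Mean ln(RT) = 30.9573/5 = 6.19147
Geometric mean = exp(6.19147) = 488.56 ms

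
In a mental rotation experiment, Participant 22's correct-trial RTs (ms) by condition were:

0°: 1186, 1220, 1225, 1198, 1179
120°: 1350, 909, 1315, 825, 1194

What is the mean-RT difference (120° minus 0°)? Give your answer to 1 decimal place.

M(0°) = 6008/5 = 1201.600
M(120°) = 5593/5 = 1118.600
Difference = 1118.600 − 1201.600 = -83.000 ms

-83.0 ms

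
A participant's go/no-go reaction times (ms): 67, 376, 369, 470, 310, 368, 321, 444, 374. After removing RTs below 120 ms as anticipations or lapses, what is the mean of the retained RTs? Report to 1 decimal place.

Excluded: 67
Retained (n=8): Σ = 3032
Mean = 3032/8 = 379.0000

379.0 ms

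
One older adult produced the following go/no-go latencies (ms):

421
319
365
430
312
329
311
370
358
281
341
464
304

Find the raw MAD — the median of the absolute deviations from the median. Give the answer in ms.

Sorted: 281, 304, 311, 312, 319, 329, 341, 358, 365, 370, 421, 430, 464 → median = 341
|x − 341|: 80, 22, 24, 89, 29, 12, 30, 29, 17, 60, 0, 123, 37
Sorted deviations: 0, 12, 17, 22, 24, 29, 29, 30, 37, 60, 80, 89, 123 → MAD = 29

29 ms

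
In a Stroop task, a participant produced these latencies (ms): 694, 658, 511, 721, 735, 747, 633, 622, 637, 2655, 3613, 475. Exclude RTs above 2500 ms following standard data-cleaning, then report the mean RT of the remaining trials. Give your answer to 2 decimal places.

Excluded: 2655, 3613
Retained (n=10): Σ = 6433
Mean = 6433/10 = 643.3000

643.30 ms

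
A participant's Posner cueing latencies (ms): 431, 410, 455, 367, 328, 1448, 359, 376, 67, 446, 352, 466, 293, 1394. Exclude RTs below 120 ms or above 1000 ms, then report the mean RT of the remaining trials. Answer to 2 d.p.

Excluded: 67, 1394, 1448
Retained (n=11): Σ = 4283
Mean = 4283/11 = 389.3636

389.36 ms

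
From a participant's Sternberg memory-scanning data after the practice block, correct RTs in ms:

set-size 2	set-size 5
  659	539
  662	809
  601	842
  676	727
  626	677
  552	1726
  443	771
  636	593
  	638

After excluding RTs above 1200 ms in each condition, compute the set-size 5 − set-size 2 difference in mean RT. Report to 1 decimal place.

set-size 5: exclude 1726
M(set-size 2) = 4855/8 = 606.875
M(set-size 5) = 5596/8 = 699.500
Difference = 699.500 − 606.875 = 92.625 ms

92.6 ms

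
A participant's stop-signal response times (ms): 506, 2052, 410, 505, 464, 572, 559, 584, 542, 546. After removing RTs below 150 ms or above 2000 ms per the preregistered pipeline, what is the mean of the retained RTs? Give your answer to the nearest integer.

Excluded: 2052
Retained (n=9): Σ = 4688
Mean = 4688/9 = 520.8889

521 ms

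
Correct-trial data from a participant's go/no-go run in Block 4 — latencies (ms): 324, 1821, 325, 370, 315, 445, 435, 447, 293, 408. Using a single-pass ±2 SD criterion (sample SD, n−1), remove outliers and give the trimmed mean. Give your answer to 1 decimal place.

n = 10, ΣRT = 5183, M = 518.300
Σ(x−M)² = 1915790.10; s = √(1915790.10/9) = 461.374
Cutoffs: 518.300 ± 2·461.374 → [-404.4, 1441.0]
Outside: 1821 → excluded.
Retained (n=9): Σ = 3362, mean = 3362/9 = 373.556

373.6 ms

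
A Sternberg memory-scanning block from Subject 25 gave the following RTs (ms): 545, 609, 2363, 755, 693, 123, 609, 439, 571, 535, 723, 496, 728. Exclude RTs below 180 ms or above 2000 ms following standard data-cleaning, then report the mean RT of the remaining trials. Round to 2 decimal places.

609.36 ms

Excluded: 123, 2363
Retained (n=11): Σ = 6703
Mean = 6703/11 = 609.3636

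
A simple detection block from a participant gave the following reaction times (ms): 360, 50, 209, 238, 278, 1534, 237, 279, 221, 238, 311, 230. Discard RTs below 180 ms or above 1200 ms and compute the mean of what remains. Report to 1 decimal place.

Excluded: 50, 1534
Retained (n=10): Σ = 2601
Mean = 2601/10 = 260.1000

260.1 ms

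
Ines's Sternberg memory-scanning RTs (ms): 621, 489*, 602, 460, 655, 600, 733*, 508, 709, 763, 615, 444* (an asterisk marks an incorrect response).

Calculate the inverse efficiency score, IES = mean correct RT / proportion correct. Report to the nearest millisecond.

820 ms

Correct trials (n=9): 621, 602, 460, 655, 600, 508, 709, 763, 615
Mean correct RT = 5533/9 = 614.7778 ms
Proportion correct = 9/12
IES = 614.7778 / (9/12) = 819.704 ms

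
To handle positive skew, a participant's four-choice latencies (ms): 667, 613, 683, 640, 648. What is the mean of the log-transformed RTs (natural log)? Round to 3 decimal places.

6.477

ln(RT): 6.5028, 6.4184, 6.5265, 6.4615, 6.4739
Σ ln(RT) = 32.3830
Mean = 32.3830/5 = 6.47660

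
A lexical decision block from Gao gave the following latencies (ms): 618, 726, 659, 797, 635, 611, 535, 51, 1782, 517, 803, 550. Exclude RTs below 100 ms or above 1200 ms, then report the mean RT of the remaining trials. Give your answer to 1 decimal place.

Excluded: 51, 1782
Retained (n=10): Σ = 6451
Mean = 6451/10 = 645.1000

645.1 ms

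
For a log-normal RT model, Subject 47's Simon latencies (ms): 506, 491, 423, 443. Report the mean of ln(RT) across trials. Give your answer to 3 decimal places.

6.141

ln(RT): 6.2265, 6.1964, 6.0474, 6.0936
Σ ln(RT) = 24.5639
Mean = 24.5639/4 = 6.14098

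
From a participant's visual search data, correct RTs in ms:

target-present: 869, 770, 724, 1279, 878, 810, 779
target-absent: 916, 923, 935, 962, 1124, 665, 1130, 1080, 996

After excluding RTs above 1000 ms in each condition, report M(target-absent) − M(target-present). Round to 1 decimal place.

target-present: exclude 1279
target-absent: exclude 1124, 1130, 1080
M(target-present) = 4830/6 = 805.000
M(target-absent) = 5397/6 = 899.500
Difference = 899.500 − 805.000 = 94.500 ms

94.5 ms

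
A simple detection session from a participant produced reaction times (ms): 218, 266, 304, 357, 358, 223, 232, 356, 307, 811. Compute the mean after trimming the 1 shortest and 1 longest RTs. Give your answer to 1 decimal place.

Sorted: 218, 223, 232, 266, 304, 307, 356, 357, 358, 811
Drop lowest 1 (218) and highest 1 (811)
Remaining (n=8): Σ = 2403, mean = 2403/8 = 300.375

300.4 ms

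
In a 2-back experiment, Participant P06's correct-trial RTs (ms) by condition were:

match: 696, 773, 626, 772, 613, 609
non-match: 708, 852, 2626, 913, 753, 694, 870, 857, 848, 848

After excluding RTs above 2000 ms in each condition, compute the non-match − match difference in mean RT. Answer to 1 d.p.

134.4 ms

non-match: exclude 2626
M(match) = 4089/6 = 681.500
M(non-match) = 7343/9 = 815.889
Difference = 815.889 − 681.500 = 134.389 ms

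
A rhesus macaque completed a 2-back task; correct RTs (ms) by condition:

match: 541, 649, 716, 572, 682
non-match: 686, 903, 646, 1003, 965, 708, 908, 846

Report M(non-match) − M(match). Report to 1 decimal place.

M(match) = 3160/5 = 632.000
M(non-match) = 6665/8 = 833.125
Difference = 833.125 − 632.000 = 201.125 ms

201.1 ms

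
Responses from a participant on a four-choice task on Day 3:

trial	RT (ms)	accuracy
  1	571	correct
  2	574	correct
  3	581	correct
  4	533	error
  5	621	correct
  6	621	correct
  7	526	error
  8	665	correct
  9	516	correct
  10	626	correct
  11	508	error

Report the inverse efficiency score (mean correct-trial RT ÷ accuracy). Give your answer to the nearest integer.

Correct trials (n=8): 571, 574, 581, 621, 621, 665, 516, 626
Mean correct RT = 4775/8 = 596.8750 ms
Proportion correct = 8/11
IES = 596.8750 / (8/11) = 820.703 ms

821 ms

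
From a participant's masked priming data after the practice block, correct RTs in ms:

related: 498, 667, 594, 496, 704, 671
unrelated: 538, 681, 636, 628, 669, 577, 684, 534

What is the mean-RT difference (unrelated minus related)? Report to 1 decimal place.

M(related) = 3630/6 = 605.000
M(unrelated) = 4947/8 = 618.375
Difference = 618.375 − 605.000 = 13.375 ms

13.4 ms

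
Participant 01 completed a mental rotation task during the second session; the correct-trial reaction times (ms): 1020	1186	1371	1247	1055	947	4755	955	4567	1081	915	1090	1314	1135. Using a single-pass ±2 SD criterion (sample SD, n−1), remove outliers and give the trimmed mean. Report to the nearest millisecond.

n = 14, ΣRT = 22638, M = 1617.000
Σ(x−M)² = 21874080.00; s = √(21874080.00/13) = 1297.159
Cutoffs: 1617.000 ± 2·1297.159 → [-977.3, 4211.3]
Outside: 4567, 4755 → excluded.
Retained (n=12): Σ = 13316, mean = 13316/12 = 1109.667

1110 ms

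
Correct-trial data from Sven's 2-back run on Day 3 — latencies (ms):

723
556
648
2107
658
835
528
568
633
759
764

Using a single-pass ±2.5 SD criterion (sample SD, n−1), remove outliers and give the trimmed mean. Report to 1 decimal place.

n = 11, ΣRT = 8779, M = 798.091
Σ(x−M)² = 1976840.91; s = √(1976840.91/10) = 444.617
Cutoffs: 798.091 ± 2.5·444.617 → [-313.5, 1909.6]
Outside: 2107 → excluded.
Retained (n=10): Σ = 6672, mean = 6672/10 = 667.200

667.2 ms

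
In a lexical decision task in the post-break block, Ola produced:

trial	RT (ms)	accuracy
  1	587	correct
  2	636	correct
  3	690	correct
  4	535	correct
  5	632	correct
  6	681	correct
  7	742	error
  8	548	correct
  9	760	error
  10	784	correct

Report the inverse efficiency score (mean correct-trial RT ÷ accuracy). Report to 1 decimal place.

795.8 ms

Correct trials (n=8): 587, 636, 690, 535, 632, 681, 548, 784
Mean correct RT = 5093/8 = 636.6250 ms
Proportion correct = 8/10
IES = 636.6250 / (8/10) = 795.781 ms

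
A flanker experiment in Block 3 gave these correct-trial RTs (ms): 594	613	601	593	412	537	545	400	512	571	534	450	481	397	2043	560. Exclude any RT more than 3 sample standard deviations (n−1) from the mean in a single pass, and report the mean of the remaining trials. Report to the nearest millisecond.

520 ms

n = 16, ΣRT = 9843, M = 615.188
Σ(x−M)² = 2253562.44; s = √(2253562.44/15) = 387.605
Cutoffs: 615.188 ± 3·387.605 → [-547.6, 1778.0]
Outside: 2043 → excluded.
Retained (n=15): Σ = 7800, mean = 7800/15 = 520.000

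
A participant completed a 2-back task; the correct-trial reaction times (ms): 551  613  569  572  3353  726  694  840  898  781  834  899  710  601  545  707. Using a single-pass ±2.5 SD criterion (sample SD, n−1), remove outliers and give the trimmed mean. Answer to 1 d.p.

n = 16, ΣRT = 13893, M = 868.312
Σ(x−M)² = 6806067.44; s = √(6806067.44/15) = 673.601
Cutoffs: 868.312 ± 2.5·673.601 → [-815.7, 2552.3]
Outside: 3353 → excluded.
Retained (n=15): Σ = 10540, mean = 10540/15 = 702.667

702.7 ms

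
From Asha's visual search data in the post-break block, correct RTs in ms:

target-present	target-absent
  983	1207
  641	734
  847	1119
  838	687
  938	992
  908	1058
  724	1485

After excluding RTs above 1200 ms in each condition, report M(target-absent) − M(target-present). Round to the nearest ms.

target-absent: exclude 1207, 1485
M(target-present) = 5879/7 = 839.857
M(target-absent) = 4590/5 = 918.000
Difference = 918.000 − 839.857 = 78.143 ms

78 ms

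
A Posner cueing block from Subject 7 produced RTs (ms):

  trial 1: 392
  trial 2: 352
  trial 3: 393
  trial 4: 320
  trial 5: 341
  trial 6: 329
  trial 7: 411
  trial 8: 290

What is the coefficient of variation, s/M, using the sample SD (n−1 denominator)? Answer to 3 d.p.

0.118

n = 8, Σ = 2828, M = 353.5000
Σ(x−M)² = 12262.000; s = √(12262.000/7) = 41.8535
CV = 41.8535 / 353.5000 = 0.11840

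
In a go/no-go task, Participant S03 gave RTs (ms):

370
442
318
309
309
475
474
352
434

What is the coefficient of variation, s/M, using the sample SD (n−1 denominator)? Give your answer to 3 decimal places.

0.180

n = 9, Σ = 3483, M = 387.0000
Σ(x−M)² = 38990.000; s = √(38990.000/8) = 69.8122
CV = 69.8122 / 387.0000 = 0.18039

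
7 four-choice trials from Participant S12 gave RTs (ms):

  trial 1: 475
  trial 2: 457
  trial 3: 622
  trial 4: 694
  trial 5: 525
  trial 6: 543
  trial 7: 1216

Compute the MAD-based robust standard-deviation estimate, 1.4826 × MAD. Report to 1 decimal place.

117.1 ms

Sorted: 457, 475, 525, 543, 622, 694, 1216 → median = 543
|x − 543| sorted: 0, 18, 68, 79, 86, 151, 673 → MAD = 79
Robust SD ≈ 1.4826 × 79 = 117.125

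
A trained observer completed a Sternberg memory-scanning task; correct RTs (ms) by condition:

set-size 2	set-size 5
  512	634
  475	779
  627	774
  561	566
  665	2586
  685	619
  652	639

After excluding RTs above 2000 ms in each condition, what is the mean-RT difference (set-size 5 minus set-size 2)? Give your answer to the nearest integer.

72 ms

set-size 5: exclude 2586
M(set-size 2) = 4177/7 = 596.714
M(set-size 5) = 4011/6 = 668.500
Difference = 668.500 − 596.714 = 71.786 ms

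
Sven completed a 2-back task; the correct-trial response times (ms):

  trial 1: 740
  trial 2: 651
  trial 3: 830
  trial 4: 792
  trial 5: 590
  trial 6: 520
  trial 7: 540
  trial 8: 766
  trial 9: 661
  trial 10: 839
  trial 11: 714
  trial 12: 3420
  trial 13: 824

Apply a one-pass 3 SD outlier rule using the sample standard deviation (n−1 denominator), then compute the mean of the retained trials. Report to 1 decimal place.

705.6 ms

n = 13, ΣRT = 11887, M = 914.385
Σ(x−M)² = 6941145.08; s = √(6941145.08/12) = 760.545
Cutoffs: 914.385 ± 3·760.545 → [-1367.3, 3196.0]
Outside: 3420 → excluded.
Retained (n=12): Σ = 8467, mean = 8467/12 = 705.583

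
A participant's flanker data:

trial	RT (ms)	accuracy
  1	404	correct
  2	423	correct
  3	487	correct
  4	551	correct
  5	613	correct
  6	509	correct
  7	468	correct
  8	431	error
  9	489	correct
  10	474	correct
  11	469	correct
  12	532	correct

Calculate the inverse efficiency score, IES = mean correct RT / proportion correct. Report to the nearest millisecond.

Correct trials (n=11): 404, 423, 487, 551, 613, 509, 468, 489, 474, 469, 532
Mean correct RT = 5419/11 = 492.6364 ms
Proportion correct = 11/12
IES = 492.6364 / (11/12) = 537.421 ms

537 ms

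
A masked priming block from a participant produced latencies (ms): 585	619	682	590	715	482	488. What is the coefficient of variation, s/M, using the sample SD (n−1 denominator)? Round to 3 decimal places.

n = 7, Σ = 4161, M = 594.4286
Σ(x−M)² = 46885.714; s = √(46885.714/6) = 88.3984
CV = 88.3984 / 594.4286 = 0.14871

0.149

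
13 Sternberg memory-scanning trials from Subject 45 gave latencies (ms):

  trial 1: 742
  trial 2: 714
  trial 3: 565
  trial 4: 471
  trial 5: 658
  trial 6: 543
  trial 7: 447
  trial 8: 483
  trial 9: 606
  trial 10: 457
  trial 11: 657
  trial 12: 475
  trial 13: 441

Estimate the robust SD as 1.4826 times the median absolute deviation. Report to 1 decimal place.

127.5 ms

Sorted: 441, 447, 457, 471, 475, 483, 543, 565, 606, 657, 658, 714, 742 → median = 543
|x − 543| sorted: 0, 22, 60, 63, 68, 72, 86, 96, 102, 114, 115, 171, 199 → MAD = 86
Robust SD ≈ 1.4826 × 86 = 127.504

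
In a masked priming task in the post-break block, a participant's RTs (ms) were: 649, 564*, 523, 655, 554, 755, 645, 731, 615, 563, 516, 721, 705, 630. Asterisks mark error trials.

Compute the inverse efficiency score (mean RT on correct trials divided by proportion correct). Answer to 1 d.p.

684.4 ms

Correct trials (n=13): 649, 523, 655, 554, 755, 645, 731, 615, 563, 516, 721, 705, 630
Mean correct RT = 8262/13 = 635.5385 ms
Proportion correct = 13/14
IES = 635.5385 / (13/14) = 684.426 ms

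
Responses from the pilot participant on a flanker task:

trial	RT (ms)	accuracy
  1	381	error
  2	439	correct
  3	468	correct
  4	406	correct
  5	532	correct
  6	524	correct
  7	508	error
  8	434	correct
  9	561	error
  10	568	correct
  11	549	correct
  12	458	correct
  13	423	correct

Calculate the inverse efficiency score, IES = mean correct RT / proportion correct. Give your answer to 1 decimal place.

Correct trials (n=10): 439, 468, 406, 532, 524, 434, 568, 549, 458, 423
Mean correct RT = 4801/10 = 480.1000 ms
Proportion correct = 10/13
IES = 480.1000 / (10/13) = 624.130 ms

624.1 ms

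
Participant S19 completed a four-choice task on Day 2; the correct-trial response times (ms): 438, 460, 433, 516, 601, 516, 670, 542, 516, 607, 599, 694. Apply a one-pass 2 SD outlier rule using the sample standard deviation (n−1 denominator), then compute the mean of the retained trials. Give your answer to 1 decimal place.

n = 12, ΣRT = 6592, M = 549.333
Σ(x−M)² = 81246.67; s = √(81246.67/11) = 85.942
Cutoffs: 549.333 ± 2·85.942 → [377.4, 721.2]
No RTs fall outside the cutoffs; all 12 retained. Mean = 6592/12 = 549.333

549.3 ms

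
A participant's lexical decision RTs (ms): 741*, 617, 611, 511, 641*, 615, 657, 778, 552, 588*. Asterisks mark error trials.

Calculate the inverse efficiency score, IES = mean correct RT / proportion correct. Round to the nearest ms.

886 ms

Correct trials (n=7): 617, 611, 511, 615, 657, 778, 552
Mean correct RT = 4341/7 = 620.1429 ms
Proportion correct = 7/10
IES = 620.1429 / (7/10) = 885.918 ms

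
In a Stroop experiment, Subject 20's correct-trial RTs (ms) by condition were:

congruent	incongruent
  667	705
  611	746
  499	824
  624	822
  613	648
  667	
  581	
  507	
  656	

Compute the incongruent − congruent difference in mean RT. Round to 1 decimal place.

M(congruent) = 5425/9 = 602.778
M(incongruent) = 3745/5 = 749.000
Difference = 749.000 − 602.778 = 146.222 ms

146.2 ms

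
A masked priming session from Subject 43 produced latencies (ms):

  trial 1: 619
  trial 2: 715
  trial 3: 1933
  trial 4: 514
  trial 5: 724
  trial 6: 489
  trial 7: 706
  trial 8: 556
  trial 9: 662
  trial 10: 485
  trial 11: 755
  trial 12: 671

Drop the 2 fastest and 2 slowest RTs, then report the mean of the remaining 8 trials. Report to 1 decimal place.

645.9 ms

Sorted: 485, 489, 514, 556, 619, 662, 671, 706, 715, 724, 755, 1933
Drop lowest 2 (485, 489) and highest 2 (755, 1933)
Remaining (n=8): Σ = 5167, mean = 5167/8 = 645.875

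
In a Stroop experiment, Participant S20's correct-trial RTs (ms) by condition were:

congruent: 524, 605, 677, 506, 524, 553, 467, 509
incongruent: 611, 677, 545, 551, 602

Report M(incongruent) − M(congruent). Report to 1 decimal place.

M(congruent) = 4365/8 = 545.625
M(incongruent) = 2986/5 = 597.200
Difference = 597.200 − 545.625 = 51.575 ms

51.6 ms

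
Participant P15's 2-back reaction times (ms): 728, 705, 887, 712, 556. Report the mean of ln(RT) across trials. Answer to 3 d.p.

6.565

ln(RT): 6.5903, 6.5582, 6.7878, 6.5681, 6.3208
Σ ln(RT) = 32.8252
Mean = 32.8252/5 = 6.56504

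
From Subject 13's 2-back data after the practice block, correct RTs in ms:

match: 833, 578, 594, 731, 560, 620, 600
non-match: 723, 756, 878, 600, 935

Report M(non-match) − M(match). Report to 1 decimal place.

133.3 ms

M(match) = 4516/7 = 645.143
M(non-match) = 3892/5 = 778.400
Difference = 778.400 − 645.143 = 133.257 ms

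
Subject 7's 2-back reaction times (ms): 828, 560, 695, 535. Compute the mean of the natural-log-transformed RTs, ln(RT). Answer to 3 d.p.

ln(RT): 6.7190, 6.3279, 6.5439, 6.2823
Σ ln(RT) = 25.8731
Mean = 25.8731/4 = 6.46828

6.468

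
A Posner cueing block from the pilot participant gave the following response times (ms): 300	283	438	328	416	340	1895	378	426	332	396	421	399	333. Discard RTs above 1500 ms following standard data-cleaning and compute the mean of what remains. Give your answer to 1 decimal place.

Excluded: 1895
Retained (n=13): Σ = 4790
Mean = 4790/13 = 368.4615

368.5 ms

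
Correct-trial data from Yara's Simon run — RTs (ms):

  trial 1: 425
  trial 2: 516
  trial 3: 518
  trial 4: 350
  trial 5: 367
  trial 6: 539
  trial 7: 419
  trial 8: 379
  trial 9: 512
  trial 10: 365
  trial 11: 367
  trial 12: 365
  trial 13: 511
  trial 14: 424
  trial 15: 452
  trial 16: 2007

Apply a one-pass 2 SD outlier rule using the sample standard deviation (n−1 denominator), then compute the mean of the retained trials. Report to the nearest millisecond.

434 ms

n = 16, ΣRT = 8516, M = 532.250
Σ(x−M)² = 2386009.00; s = √(2386009.00/15) = 398.832
Cutoffs: 532.250 ± 2·398.832 → [-265.4, 1329.9]
Outside: 2007 → excluded.
Retained (n=15): Σ = 6509, mean = 6509/15 = 433.933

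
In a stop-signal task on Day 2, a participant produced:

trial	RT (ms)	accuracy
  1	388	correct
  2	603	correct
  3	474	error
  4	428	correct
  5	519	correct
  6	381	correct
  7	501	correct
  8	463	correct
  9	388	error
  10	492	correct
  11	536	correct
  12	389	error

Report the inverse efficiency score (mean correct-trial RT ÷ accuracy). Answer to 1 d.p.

Correct trials (n=9): 388, 603, 428, 519, 381, 501, 463, 492, 536
Mean correct RT = 4311/9 = 479.0000 ms
Proportion correct = 9/12
IES = 479.0000 / (9/12) = 638.667 ms

638.7 ms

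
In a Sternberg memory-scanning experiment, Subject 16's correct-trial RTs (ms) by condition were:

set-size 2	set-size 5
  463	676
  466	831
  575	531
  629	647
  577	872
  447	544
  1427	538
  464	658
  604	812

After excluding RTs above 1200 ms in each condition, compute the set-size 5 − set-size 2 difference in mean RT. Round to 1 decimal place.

150.7 ms

set-size 2: exclude 1427
M(set-size 2) = 4225/8 = 528.125
M(set-size 5) = 6109/9 = 678.778
Difference = 678.778 − 528.125 = 150.653 ms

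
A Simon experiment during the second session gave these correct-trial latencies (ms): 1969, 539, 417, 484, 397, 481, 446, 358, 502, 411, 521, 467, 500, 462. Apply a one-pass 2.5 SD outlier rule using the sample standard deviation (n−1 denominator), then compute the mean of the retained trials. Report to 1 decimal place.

460.4 ms

n = 14, ΣRT = 7954, M = 568.143
Σ(x−M)² = 2146567.71; s = √(2146567.71/13) = 406.350
Cutoffs: 568.143 ± 2.5·406.350 → [-447.7, 1584.0]
Outside: 1969 → excluded.
Retained (n=13): Σ = 5985, mean = 5985/13 = 460.385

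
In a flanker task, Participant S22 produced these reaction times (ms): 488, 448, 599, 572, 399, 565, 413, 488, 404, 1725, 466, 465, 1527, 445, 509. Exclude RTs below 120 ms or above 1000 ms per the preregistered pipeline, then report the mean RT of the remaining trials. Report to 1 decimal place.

Excluded: 1527, 1725
Retained (n=13): Σ = 6261
Mean = 6261/13 = 481.6154

481.6 ms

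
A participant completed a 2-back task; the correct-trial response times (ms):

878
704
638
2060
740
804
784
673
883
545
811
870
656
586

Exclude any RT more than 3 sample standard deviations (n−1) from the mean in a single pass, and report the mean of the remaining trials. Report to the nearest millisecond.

736 ms

n = 14, ΣRT = 11632, M = 830.857
Σ(x−M)² = 1779281.71; s = √(1779281.71/13) = 369.957
Cutoffs: 830.857 ± 3·369.957 → [-279.0, 1940.7]
Outside: 2060 → excluded.
Retained (n=13): Σ = 9572, mean = 9572/13 = 736.308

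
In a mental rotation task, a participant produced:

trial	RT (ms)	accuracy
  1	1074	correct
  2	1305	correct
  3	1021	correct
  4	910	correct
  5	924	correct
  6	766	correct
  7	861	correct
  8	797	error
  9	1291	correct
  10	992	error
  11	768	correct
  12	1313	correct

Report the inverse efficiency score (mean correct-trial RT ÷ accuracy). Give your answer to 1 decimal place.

Correct trials (n=10): 1074, 1305, 1021, 910, 924, 766, 861, 1291, 768, 1313
Mean correct RT = 10233/10 = 1023.3000 ms
Proportion correct = 10/12
IES = 1023.3000 / (10/12) = 1227.960 ms

1228.0 ms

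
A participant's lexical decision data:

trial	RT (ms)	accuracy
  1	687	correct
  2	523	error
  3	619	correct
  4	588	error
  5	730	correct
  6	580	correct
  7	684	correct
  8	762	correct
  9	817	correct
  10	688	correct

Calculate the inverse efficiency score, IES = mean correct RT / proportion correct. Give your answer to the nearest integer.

Correct trials (n=8): 687, 619, 730, 580, 684, 762, 817, 688
Mean correct RT = 5567/8 = 695.8750 ms
Proportion correct = 8/10
IES = 695.8750 / (8/10) = 869.844 ms

870 ms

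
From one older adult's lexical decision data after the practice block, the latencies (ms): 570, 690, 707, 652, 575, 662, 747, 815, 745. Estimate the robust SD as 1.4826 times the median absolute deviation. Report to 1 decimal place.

81.5 ms

Sorted: 570, 575, 652, 662, 690, 707, 745, 747, 815 → median = 690
|x − 690| sorted: 0, 17, 28, 38, 55, 57, 115, 120, 125 → MAD = 55
Robust SD ≈ 1.4826 × 55 = 81.543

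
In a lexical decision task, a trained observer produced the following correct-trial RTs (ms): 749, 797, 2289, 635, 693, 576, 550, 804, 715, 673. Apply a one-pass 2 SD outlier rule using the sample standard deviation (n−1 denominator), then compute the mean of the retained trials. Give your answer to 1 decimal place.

688.0 ms

n = 10, ΣRT = 8481, M = 848.100
Σ(x−M)² = 2371314.90; s = √(2371314.90/9) = 513.302
Cutoffs: 848.100 ± 2·513.302 → [-178.5, 1874.7]
Outside: 2289 → excluded.
Retained (n=9): Σ = 6192, mean = 6192/9 = 688.000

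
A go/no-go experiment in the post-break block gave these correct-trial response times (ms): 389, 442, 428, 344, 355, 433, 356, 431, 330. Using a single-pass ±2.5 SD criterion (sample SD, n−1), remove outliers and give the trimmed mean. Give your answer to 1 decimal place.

389.8 ms

n = 9, ΣRT = 3508, M = 389.778
Σ(x−M)² = 15775.56; s = √(15775.56/8) = 44.407
Cutoffs: 389.778 ± 2.5·44.407 → [278.8, 500.8]
No RTs fall outside the cutoffs; all 9 retained. Mean = 3508/9 = 389.778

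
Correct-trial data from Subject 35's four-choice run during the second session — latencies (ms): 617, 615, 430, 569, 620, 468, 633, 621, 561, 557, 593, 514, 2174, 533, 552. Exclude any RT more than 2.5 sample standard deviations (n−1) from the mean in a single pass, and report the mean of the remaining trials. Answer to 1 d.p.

n = 15, ΣRT = 10057, M = 670.467
Σ(x−M)² = 2470329.73; s = √(2470329.73/14) = 420.062
Cutoffs: 670.467 ± 2.5·420.062 → [-379.7, 1720.6]
Outside: 2174 → excluded.
Retained (n=14): Σ = 7883, mean = 7883/14 = 563.071

563.1 ms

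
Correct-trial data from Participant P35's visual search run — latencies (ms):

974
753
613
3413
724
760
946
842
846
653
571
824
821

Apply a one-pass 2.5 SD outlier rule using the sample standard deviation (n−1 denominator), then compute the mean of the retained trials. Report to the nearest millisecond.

777 ms

n = 13, ΣRT = 12740, M = 980.000
Σ(x−M)² = 6581662.00; s = √(6581662.00/12) = 740.589
Cutoffs: 980.000 ± 2.5·740.589 → [-871.5, 2831.5]
Outside: 3413 → excluded.
Retained (n=12): Σ = 9327, mean = 9327/12 = 777.250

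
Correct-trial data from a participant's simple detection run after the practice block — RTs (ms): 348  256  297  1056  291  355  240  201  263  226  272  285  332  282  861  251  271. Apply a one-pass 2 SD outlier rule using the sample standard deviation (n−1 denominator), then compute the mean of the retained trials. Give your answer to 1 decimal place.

278.0 ms

n = 17, ΣRT = 6087, M = 358.059
Σ(x−M)² = 862152.94; s = √(862152.94/16) = 232.130
Cutoffs: 358.059 ± 2·232.130 → [-106.2, 822.3]
Outside: 861, 1056 → excluded.
Retained (n=15): Σ = 4170, mean = 4170/15 = 278.000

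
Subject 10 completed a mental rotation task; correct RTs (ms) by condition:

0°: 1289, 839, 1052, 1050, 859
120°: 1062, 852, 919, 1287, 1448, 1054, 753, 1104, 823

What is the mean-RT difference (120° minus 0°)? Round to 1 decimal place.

15.8 ms

M(0°) = 5089/5 = 1017.800
M(120°) = 9302/9 = 1033.556
Difference = 1033.556 − 1017.800 = 15.756 ms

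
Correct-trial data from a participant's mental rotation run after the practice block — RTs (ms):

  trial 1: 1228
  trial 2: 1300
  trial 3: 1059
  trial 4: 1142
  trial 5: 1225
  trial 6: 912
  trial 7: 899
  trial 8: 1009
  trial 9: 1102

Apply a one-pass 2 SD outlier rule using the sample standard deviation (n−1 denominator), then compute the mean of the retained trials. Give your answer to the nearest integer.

1097 ms

n = 9, ΣRT = 9876, M = 1097.333
Σ(x−M)² = 159420.00; s = √(159420.00/8) = 141.165
Cutoffs: 1097.333 ± 2·141.165 → [815.0, 1379.7]
No RTs fall outside the cutoffs; all 9 retained. Mean = 9876/9 = 1097.333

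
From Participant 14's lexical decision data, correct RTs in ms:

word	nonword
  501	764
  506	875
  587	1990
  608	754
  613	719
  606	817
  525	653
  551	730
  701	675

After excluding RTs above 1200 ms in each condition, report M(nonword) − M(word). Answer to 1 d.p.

nonword: exclude 1990
M(word) = 5198/9 = 577.556
M(nonword) = 5987/8 = 748.375
Difference = 748.375 − 577.556 = 170.819 ms

170.8 ms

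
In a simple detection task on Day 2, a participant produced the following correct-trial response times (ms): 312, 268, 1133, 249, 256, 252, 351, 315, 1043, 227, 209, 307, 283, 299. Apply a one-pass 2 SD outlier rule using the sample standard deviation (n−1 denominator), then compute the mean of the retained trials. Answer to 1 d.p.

n = 14, ΣRT = 5504, M = 393.143
Σ(x−M)² = 1149263.71; s = √(1149263.71/13) = 297.330
Cutoffs: 393.143 ± 2·297.330 → [-201.5, 987.8]
Outside: 1043, 1133 → excluded.
Retained (n=12): Σ = 3328, mean = 3328/12 = 277.333

277.3 ms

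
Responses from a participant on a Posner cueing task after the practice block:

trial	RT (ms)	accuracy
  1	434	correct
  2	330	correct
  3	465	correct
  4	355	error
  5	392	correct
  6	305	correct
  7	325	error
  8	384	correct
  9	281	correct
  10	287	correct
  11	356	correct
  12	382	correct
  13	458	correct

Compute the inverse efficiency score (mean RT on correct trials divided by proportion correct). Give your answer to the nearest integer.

438 ms

Correct trials (n=11): 434, 330, 465, 392, 305, 384, 281, 287, 356, 382, 458
Mean correct RT = 4074/11 = 370.3636 ms
Proportion correct = 11/13
IES = 370.3636 / (11/13) = 437.702 ms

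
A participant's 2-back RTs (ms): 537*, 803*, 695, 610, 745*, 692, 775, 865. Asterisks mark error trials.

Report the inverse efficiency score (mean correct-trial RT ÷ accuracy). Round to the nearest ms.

Correct trials (n=5): 695, 610, 692, 775, 865
Mean correct RT = 3637/5 = 727.4000 ms
Proportion correct = 5/8
IES = 727.4000 / (5/8) = 1163.840 ms

1164 ms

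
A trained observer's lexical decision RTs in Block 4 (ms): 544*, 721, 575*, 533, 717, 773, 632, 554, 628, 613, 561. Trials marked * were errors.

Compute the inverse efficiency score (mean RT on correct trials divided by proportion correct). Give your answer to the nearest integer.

778 ms

Correct trials (n=9): 721, 533, 717, 773, 632, 554, 628, 613, 561
Mean correct RT = 5732/9 = 636.8889 ms
Proportion correct = 9/11
IES = 636.8889 / (9/11) = 778.420 ms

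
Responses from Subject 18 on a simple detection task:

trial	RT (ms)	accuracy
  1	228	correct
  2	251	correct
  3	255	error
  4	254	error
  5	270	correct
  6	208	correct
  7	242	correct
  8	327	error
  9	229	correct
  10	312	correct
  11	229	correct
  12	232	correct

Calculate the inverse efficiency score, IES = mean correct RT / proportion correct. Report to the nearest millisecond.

Correct trials (n=9): 228, 251, 270, 208, 242, 229, 312, 229, 232
Mean correct RT = 2201/9 = 244.5556 ms
Proportion correct = 9/12
IES = 244.5556 / (9/12) = 326.074 ms

326 ms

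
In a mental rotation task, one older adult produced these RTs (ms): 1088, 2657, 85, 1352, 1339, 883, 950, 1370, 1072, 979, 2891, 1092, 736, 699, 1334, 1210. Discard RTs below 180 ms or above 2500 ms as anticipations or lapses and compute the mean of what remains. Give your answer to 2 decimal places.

Excluded: 85, 2657, 2891
Retained (n=13): Σ = 14104
Mean = 14104/13 = 1084.9231

1084.92 ms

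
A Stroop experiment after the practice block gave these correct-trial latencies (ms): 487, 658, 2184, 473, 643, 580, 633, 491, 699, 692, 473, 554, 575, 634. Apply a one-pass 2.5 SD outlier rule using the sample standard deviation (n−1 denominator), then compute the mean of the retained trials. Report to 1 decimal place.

584.0 ms

n = 14, ΣRT = 9776, M = 698.286
Σ(x−M)² = 2459586.86; s = √(2459586.86/13) = 434.970
Cutoffs: 698.286 ± 2.5·434.970 → [-389.1, 1785.7]
Outside: 2184 → excluded.
Retained (n=13): Σ = 7592, mean = 7592/13 = 584.000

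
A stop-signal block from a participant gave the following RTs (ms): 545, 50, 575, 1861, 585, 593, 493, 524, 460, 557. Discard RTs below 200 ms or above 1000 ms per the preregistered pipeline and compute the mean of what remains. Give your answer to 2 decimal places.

Excluded: 50, 1861
Retained (n=8): Σ = 4332
Mean = 4332/8 = 541.5000

541.50 ms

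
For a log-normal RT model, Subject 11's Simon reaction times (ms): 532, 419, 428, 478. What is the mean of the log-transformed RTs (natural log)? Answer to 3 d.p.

ln(RT): 6.2766, 6.0379, 6.0591, 6.1696
Σ ln(RT) = 24.5432
Mean = 24.5432/4 = 6.13581

6.136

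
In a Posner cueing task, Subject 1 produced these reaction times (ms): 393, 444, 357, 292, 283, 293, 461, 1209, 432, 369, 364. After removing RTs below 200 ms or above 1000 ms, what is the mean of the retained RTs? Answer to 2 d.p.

368.80 ms

Excluded: 1209
Retained (n=10): Σ = 3688
Mean = 3688/10 = 368.8000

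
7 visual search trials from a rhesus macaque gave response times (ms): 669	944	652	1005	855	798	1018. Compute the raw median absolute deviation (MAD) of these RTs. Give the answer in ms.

Sorted: 652, 669, 798, 855, 944, 1005, 1018 → median = 855
|x − 855|: 186, 89, 203, 150, 0, 57, 163
Sorted deviations: 0, 57, 89, 150, 163, 186, 203 → MAD = 150

150 ms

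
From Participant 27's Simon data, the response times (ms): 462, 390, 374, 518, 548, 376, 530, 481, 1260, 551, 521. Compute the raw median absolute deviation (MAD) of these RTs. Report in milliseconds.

Sorted: 374, 376, 390, 462, 481, 518, 521, 530, 548, 551, 1260 → median = 518
|x − 518|: 56, 128, 144, 0, 30, 142, 12, 37, 742, 33, 3
Sorted deviations: 0, 3, 12, 30, 33, 37, 56, 128, 142, 144, 742 → MAD = 37

37 ms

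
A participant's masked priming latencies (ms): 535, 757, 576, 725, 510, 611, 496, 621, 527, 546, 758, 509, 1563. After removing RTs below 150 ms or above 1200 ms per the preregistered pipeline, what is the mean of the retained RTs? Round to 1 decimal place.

597.6 ms

Excluded: 1563
Retained (n=12): Σ = 7171
Mean = 7171/12 = 597.5833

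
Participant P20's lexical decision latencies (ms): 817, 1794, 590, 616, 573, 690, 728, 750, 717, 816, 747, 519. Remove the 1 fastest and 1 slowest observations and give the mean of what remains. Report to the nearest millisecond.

704 ms

Sorted: 519, 573, 590, 616, 690, 717, 728, 747, 750, 816, 817, 1794
Drop lowest 1 (519) and highest 1 (1794)
Remaining (n=10): Σ = 7044, mean = 7044/10 = 704.400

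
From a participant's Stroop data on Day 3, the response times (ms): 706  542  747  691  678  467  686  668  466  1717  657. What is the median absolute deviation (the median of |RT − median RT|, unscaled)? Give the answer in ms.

28 ms

Sorted: 466, 467, 542, 657, 668, 678, 686, 691, 706, 747, 1717 → median = 678
|x − 678|: 28, 136, 69, 13, 0, 211, 8, 10, 212, 1039, 21
Sorted deviations: 0, 8, 10, 13, 21, 28, 69, 136, 211, 212, 1039 → MAD = 28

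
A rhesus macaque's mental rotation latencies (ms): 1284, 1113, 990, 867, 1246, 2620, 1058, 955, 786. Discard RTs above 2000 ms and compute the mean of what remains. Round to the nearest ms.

Excluded: 2620
Retained (n=8): Σ = 8299
Mean = 8299/8 = 1037.3750

1037 ms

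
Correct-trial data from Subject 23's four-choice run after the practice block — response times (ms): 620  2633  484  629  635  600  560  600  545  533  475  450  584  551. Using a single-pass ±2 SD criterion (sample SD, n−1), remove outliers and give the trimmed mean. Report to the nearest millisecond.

559 ms

n = 14, ΣRT = 9899, M = 707.071
Σ(x−M)² = 4038406.93; s = √(4038406.93/13) = 557.357
Cutoffs: 707.071 ± 2·557.357 → [-407.6, 1821.8]
Outside: 2633 → excluded.
Retained (n=13): Σ = 7266, mean = 7266/13 = 558.923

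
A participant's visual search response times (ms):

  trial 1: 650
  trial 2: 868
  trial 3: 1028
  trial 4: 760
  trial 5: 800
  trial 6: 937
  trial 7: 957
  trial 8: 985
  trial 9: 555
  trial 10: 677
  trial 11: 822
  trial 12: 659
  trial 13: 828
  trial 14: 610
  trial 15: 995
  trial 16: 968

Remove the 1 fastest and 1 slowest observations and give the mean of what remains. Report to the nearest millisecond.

Sorted: 555, 610, 650, 659, 677, 760, 800, 822, 828, 868, 937, 957, 968, 985, 995, 1028
Drop lowest 1 (555) and highest 1 (1028)
Remaining (n=14): Σ = 11516, mean = 11516/14 = 822.571

823 ms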